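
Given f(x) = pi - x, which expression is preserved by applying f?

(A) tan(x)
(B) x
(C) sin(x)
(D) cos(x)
C

For f(x) = pi - x:
sin(pi - x) = sin(x), so sine is invariant under this transformation.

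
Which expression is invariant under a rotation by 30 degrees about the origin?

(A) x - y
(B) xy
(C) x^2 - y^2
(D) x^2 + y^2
D

A rotation by 30 degrees sends (x, y) to (sqrt(3)x/2 - y/2, x/2 + sqrt(3)y/2).
Substitute the transformed coordinates into each option and compare with the original:
(A) x - y  ->  (sqrt(3)x/2 - y/2) - (x/2 + sqrt(3)y/2) = -x/2 + sqrt(3)x/2 - sqrt(3)y/2 - y/2   [differs from x - y: not invariant]
(B) xy  ->  (sqrt(3)x/2 - y/2)(x/2 + sqrt(3)y/2) = sqrt(3)x^2/4 + xy/2 - sqrt(3)y^2/4   [differs from xy: not invariant]
(C) x^2 - y^2  ->  (sqrt(3)x/2 - y/2)^2 - (x/2 + sqrt(3)y/2)^2 = x^2/2 - sqrt(3)xy - y^2/2   [differs from x^2 - y^2: not invariant]
(D) x^2 + y^2  ->  (sqrt(3)x/2 - y/2)^2 + (x/2 + sqrt(3)y/2)^2 = x^2 + y^2   [equals x^2 + y^2: invariant]

Only option (D), x^2 + y^2, is unchanged by the transformation.
Geometrically, x^2 + y^2 is the squared distance from the origin, which every rotation about the origin preserves.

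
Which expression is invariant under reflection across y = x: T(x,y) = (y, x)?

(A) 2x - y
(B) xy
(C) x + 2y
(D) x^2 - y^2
B

The map is reflection across y = x: T(x,y) = (y, x).
Substitute the transformed coordinates into each option and compare with the original:
(A) 2x - y  ->  2(y) - (x) = -x + 2y   [differs from 2x - y: not invariant]
(B) xy  ->  (y)(x) = xy   [equals xy: invariant]
(C) x + 2y  ->  (y) + 2(x) = 2x + y   [differs from x + 2y: not invariant]
(D) x^2 - y^2  ->  (y)^2 - (x)^2 = -x^2 + y^2   [differs from x^2 - y^2: not invariant]

Only option (B), xy, is unchanged by the transformation.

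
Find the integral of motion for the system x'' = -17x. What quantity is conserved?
E = (x')^2 + 17x^2

Multiply the equation by x':
x' * x'' = -17x * x'
The left side is d/dt[(x')^2/2] and the right side is d/dt[-17x^2/2], so
d/dt[(x')^2/2 + 17x^2/2] = 0, i.e. (x')^2/2 + 17x^2/2 = constant.
Multiplying by 2, the integral of motion is E = (x')^2 + 17x^2.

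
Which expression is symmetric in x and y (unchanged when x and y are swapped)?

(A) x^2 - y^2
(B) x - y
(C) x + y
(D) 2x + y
C

A symmetric expression is unchanged when the variables are permuted; here the transformation to test is the swap (x, y) -> (y, x).
Substitute the transformed coordinates into each option and compare with the original:
(A) x^2 - y^2  ->  (y)^2 - (x)^2 = -x^2 + y^2   [differs from x^2 - y^2: not invariant]
(B) x - y  ->  (y) - (x) = -x + y   [differs from x - y: not invariant]
(C) x + y  ->  (y) + (x) = x + y   [equals x + y: invariant]
(D) 2x + y  ->  2(y) + (x) = x + 2y   [differs from 2x + y: not invariant]

Only option (C), x + y, is unchanged by the transformation.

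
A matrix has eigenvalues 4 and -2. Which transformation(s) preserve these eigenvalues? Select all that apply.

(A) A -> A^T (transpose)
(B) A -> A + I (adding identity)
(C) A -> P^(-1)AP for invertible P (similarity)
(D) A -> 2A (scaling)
A and C

Eigenvalues are preserved by:
1. Similarity transformations: A -> P^(-1)AP (same characteristic polynomial)
2. Transpose: A^T has the same eigenvalues as A

Eigenvalues are NOT preserved by:
- Adding identity: eigenvalues become 4+1, -2+1
- Scaling: eigenvalues become 8, -4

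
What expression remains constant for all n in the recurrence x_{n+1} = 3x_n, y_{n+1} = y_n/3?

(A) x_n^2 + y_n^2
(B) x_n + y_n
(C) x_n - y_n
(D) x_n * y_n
D

For the recurrence x_{n+1} = 3x_n, y_{n+1} = y_n/3:

x_{n+1} * y_{n+1} = (3x_n) * (y_n/3) = x_n * y_n
The product is conserved.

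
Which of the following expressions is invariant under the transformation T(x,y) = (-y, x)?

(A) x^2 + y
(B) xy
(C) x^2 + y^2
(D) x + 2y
C

An expression E(x,y) is invariant under T if E(T(x,y)) = E(x,y). Here T(x,y) = (-y, x).
Substitute the transformed coordinates into each option and compare with the original:
(A) x^2 + y  ->  (-y)^2 + (x) = x + y^2   [differs from x^2 + y: not invariant]
(B) xy  ->  (-y)(x) = -xy   [differs from xy: not invariant]
(C) x^2 + y^2  ->  (-y)^2 + (x)^2 = x^2 + y^2   [equals x^2 + y^2: invariant]
(D) x + 2y  ->  (-y) + 2(x) = 2x - y   [differs from x + 2y: not invariant]

Only option (C), x^2 + y^2, is unchanged by the transformation.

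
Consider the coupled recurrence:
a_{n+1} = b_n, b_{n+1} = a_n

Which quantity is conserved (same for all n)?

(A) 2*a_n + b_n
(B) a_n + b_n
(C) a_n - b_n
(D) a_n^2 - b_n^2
B

Replace a_n by a_{n+1} = b_n and b_n by b_{n+1} = a_n in each option and simplify:
(A) 2*a_n + b_n  ->  2*(b_n) + (a_n) = a_n + 2*b_n   [not conserved]
(B) a_n + b_n  ->  (b_n) + (a_n) = a_n + b_n   [conserved]
(C) a_n - b_n  ->  (b_n) - (a_n) = -a_n + b_n   [not conserved]
(D) a_n^2 - b_n^2  ->  (b_n)^2 - (a_n)^2 = -a_n^2 + b_n^2   [not conserved]

Only (B) a_n + b_n returns to itself after one step, so it is the conserved quantity.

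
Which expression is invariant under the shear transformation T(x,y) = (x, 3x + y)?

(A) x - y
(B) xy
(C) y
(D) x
D

Under the shear T(x,y) = (x, 3x + y):
Substitute the transformed coordinates into each option and compare with the original:
(A) x - y  ->  (x) - (3x + y) = -2x - y   [differs from x - y: not invariant]
(B) xy  ->  (x)(3x + y) = 3x^2 + xy   [differs from xy: not invariant]
(C) y  ->  (3x + y) = 3x + y   [differs from y: not invariant]
(D) x  ->  (x) = x   [equals x: invariant]

Only option (D), x, is unchanged by the transformation.
A vertical shear moves points parallel to the y-axis, so the x-coordinate (and any function of x alone) is unchanged.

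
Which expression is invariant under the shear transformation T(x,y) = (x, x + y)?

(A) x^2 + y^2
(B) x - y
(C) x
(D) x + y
C

Under the shear T(x,y) = (x, x + y):
Substitute the transformed coordinates into each option and compare with the original:
(A) x^2 + y^2  ->  (x)^2 + (x + y)^2 = 2x^2 + 2xy + y^2   [differs from x^2 + y^2: not invariant]
(B) x - y  ->  (x) - (x + y) = -y   [differs from x - y: not invariant]
(C) x  ->  (x) = x   [equals x: invariant]
(D) x + y  ->  (x) + (x + y) = 2x + y   [differs from x + y: not invariant]

Only option (C), x, is unchanged by the transformation.
A vertical shear moves points parallel to the y-axis, so the x-coordinate (and any function of x alone) is unchanged.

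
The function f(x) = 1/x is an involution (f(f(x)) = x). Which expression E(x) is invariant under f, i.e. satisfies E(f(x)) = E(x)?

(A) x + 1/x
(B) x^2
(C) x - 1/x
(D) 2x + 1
A

Replace x by f(x) = 1/x in each option and simplify. As a quick numerical cross-check, also compare E(5) with E(f(5)) = E(1/5).

(A) x + 1/x  ->  (1/x) + 1/(1/x), which simplifies back to x + 1/x; check: E(5) = 26/5, E(1/5) = 26/5.   [invariant]
(B) x^2  ->  (1/x)^2 = x^(-2); check: E(5) = 25 but E(1/5) = 1/25.   [not invariant]
(C) x - 1/x  ->  (1/x) - 1/(1/x) = -x + 1/x; check: E(5) = 24/5 but E(1/5) = -24/5.   [not invariant]
(D) 2x + 1  ->  2(1/x) + 1 = (x + 2)/x; check: E(5) = 11 but E(1/5) = 7/5.   [not invariant]

Only (A) is unchanged. E is symmetric under swapping x with f(x) = 1/x, which is exactly what an involution does.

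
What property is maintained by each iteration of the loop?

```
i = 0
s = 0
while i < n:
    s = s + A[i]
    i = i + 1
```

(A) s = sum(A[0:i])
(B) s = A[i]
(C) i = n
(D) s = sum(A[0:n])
A

A loop invariant must hold before the first iteration and be re-established by every execution of the body.

(A) s = sum(A[0:i]): Initially i = 0 and s = 0 = sum of the empty slice A[0:0]. If s = sum(A[0:i]) holds at the top of an iteration, the body sets s to sum(A[0:i]) + A[i] = sum(A[0:i+1]) and then i to i+1, so s = sum(A[0:i]) holds again. At exit i = n, giving s = sum(A[0:n]).

The other options fail:
(B) s = A[i]: after the first iteration s = A[0] but i = 1, so s = A[i] compares s with the wrong element (and fails in general).
(C) i = n: false initially (i = 0); it is the exit condition, not an invariant.
(D) s = sum(A[0:n]): false before the loop (s = 0, not the full sum) -- it only becomes true at exit.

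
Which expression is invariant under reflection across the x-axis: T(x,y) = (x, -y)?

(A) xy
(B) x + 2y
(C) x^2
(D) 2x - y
C

The map is reflection across the x-axis: T(x,y) = (x, -y).
Substitute the transformed coordinates into each option and compare with the original:
(A) xy  ->  (x)(-y) = -xy   [differs from xy: not invariant]
(B) x + 2y  ->  (x) + 2(-y) = x - 2y   [differs from x + 2y: not invariant]
(C) x^2  ->  (x)^2 = x^2   [equals x^2: invariant]
(D) 2x - y  ->  2(x) - (-y) = 2x + y   [differs from 2x - y: not invariant]

Only option (C), x^2, is unchanged by the transformation.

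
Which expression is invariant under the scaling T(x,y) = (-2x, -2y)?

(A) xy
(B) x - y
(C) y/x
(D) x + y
C

Under the uniform scaling T(x,y) = (-2x, -2y):
Substitute the transformed coordinates into each option and compare with the original:
(A) xy  ->  (-2x)(-2y) = 4xy   [differs from xy: not invariant]
(B) x - y  ->  (-2x) - (-2y) = -2x + 2y   [differs from x - y: not invariant]
(C) y/x  ->  (-2y)/(-2x) = y/x   [equals y/x: invariant]
(D) x + y  ->  (-2x) + (-2y) = -2x - 2y   [differs from x + y: not invariant]

Only option (C), y/x, is unchanged by the transformation.
The common factor -2 cancels in a ratio of coordinates, while sums, products and sums of squares pick up factors of -2 or 4.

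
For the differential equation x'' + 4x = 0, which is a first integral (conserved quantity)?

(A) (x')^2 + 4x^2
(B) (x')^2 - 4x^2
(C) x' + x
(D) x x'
A

A first integral I satisfies dI/dt = 0 along every solution. Differentiate each option and use the equation of motion:
(A) d/dt[(x')^2 + 4x^2] = 2x'x'' + 8x x' = 2x'(-4x) + 8x x' = 0
(B) d/dt[(x')^2 - 4x^2] = 2x'x'' - 8x x' = -16x x', not identically 0
(C) d/dt[x' + x] = x'' + x' = -4x + x', not identically 0
(D) d/dt[x x'] = (x')^2 + x x'' = (x')^2 - 4x^2, not identically 0

Only (A) has zero time-derivative. So the energy-like quantity (x')^2 + 4x^2 is the first integral.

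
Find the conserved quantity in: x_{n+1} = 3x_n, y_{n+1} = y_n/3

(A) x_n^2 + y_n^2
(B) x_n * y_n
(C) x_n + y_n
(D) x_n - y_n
B

For the recurrence x_{n+1} = 3x_n, y_{n+1} = y_n/3:

x_{n+1} * y_{n+1} = (3x_n) * (y_n/3) = x_n * y_n
The product is conserved.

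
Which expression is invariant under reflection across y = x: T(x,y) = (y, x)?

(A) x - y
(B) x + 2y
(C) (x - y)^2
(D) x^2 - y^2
C

The map is reflection across y = x: T(x,y) = (y, x).
Substitute the transformed coordinates into each option and compare with the original:
(A) x - y  ->  (y) - (x) = -x + y   [differs from x - y: not invariant]
(B) x + 2y  ->  (y) + 2(x) = 2x + y   [differs from x + 2y: not invariant]
(C) (x - y)^2  ->  ((y) - (x))^2 = x^2 - 2xy + y^2   [equals (x - y)^2: invariant]
(D) x^2 - y^2  ->  (y)^2 - (x)^2 = -x^2 + y^2   [differs from x^2 - y^2: not invariant]

Only option (C), (x - y)^2, is unchanged by the transformation.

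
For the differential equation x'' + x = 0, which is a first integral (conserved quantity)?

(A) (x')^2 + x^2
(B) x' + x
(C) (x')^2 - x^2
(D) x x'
A

A first integral I satisfies dI/dt = 0 along every solution. Differentiate each option and use the equation of motion:
(A) d/dt[(x')^2 + x^2] = 2x'x'' + 2x x' = 2x'(-x) + 2x x' = 0
(B) d/dt[x' + x] = x'' + x' = -x + x', not identically 0
(C) d/dt[(x')^2 - x^2] = 2x'x'' - 2x x' = -4x x', not identically 0
(D) d/dt[x x'] = (x')^2 + x x'' = (x')^2 - x^2, not identically 0

Only (A) has zero time-derivative. So the energy-like quantity (x')^2 + x^2 is the first integral.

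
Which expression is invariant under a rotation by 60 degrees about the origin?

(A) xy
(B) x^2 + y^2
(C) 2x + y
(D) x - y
B

A rotation by 60 degrees sends (x, y) to (x/2 - sqrt(3)y/2, sqrt(3)x/2 + y/2).
Substitute the transformed coordinates into each option and compare with the original:
(A) xy  ->  (x/2 - sqrt(3)y/2)(sqrt(3)x/2 + y/2) = sqrt(3)x^2/4 - xy/2 - sqrt(3)y^2/4   [differs from xy: not invariant]
(B) x^2 + y^2  ->  (x/2 - sqrt(3)y/2)^2 + (sqrt(3)x/2 + y/2)^2 = x^2 + y^2   [equals x^2 + y^2: invariant]
(C) 2x + y  ->  2(x/2 - sqrt(3)y/2) + (sqrt(3)x/2 + y/2) = sqrt(3)x/2 + x - sqrt(3)y + y/2   [differs from 2x + y: not invariant]
(D) x - y  ->  (x/2 - sqrt(3)y/2) - (sqrt(3)x/2 + y/2) = -sqrt(3)x/2 + x/2 - sqrt(3)y/2 - y/2   [differs from x - y: not invariant]

Only option (B), x^2 + y^2, is unchanged by the transformation.
Geometrically, x^2 + y^2 is the squared distance from the origin, which every rotation about the origin preserves.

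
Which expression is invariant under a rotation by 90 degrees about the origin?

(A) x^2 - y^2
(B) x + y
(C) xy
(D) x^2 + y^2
D

A rotation by 90 degrees sends (x, y) to (-y, x).
Substitute the transformed coordinates into each option and compare with the original:
(A) x^2 - y^2  ->  (-y)^2 - (x)^2 = -x^2 + y^2   [differs from x^2 - y^2: not invariant]
(B) x + y  ->  (-y) + (x) = x - y   [differs from x + y: not invariant]
(C) xy  ->  (-y)(x) = -xy   [differs from xy: not invariant]
(D) x^2 + y^2  ->  (-y)^2 + (x)^2 = x^2 + y^2   [equals x^2 + y^2: invariant]

Only option (D), x^2 + y^2, is unchanged by the transformation.
Geometrically, x^2 + y^2 is the squared distance from the origin, which every rotation about the origin preserves.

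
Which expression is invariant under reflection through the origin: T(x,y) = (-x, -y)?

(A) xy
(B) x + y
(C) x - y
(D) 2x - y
A

The map is reflection through the origin: T(x,y) = (-x, -y).
Substitute the transformed coordinates into each option and compare with the original:
(A) xy  ->  (-x)(-y) = xy   [equals xy: invariant]
(B) x + y  ->  (-x) + (-y) = -x - y   [differs from x + y: not invariant]
(C) x - y  ->  (-x) - (-y) = -x + y   [differs from x - y: not invariant]
(D) 2x - y  ->  2(-x) - (-y) = -2x + y   [differs from 2x - y: not invariant]

Only option (A), xy, is unchanged by the transformation.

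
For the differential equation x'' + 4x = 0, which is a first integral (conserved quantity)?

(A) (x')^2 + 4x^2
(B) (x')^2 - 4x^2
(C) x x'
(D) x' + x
A

A first integral I satisfies dI/dt = 0 along every solution. Differentiate each option and use the equation of motion:
(A) d/dt[(x')^2 + 4x^2] = 2x'x'' + 8x x' = 2x'(-4x) + 8x x' = 0
(B) d/dt[(x')^2 - 4x^2] = 2x'x'' - 8x x' = -16x x', not identically 0
(C) d/dt[x x'] = (x')^2 + x x'' = (x')^2 - 4x^2, not identically 0
(D) d/dt[x' + x] = x'' + x' = -4x + x', not identically 0

Only (A) has zero time-derivative. So the energy-like quantity (x')^2 + 4x^2 is the first integral.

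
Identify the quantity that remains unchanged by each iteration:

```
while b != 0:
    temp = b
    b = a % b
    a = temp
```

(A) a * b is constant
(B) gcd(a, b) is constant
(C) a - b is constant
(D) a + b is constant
B

A loop invariant must hold before the first iteration and be re-established by every execution of the body.

(B) gcd(a, b) is constant: One iteration replaces (a, b) by (b, a mod b). Since a mod b = a - q*b for an integer q, any common divisor of a and b divides b and a mod b, and conversely; hence gcd(b, a mod b) = gcd(a, b). For instance (17, 6) -> (6, 5) keeps gcd = 1. At exit b = 0 and a = gcd of the original inputs.

The other options fail:
(A) a * b is constant: e.g. (a, b) = (17, 6) -> (6, 5): the product goes from 102 to 30.
(C) a - b is constant: e.g. (a, b) = (17, 6) -> (6, 5): the difference goes from 11 to 1.
(D) a + b is constant: e.g. (a, b) = (17, 6) -> (6, 5): the sum goes from 23 to 11.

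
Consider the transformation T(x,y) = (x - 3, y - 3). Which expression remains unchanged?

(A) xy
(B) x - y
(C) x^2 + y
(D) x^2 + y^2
B

An expression E(x,y) is invariant under T if E(T(x,y)) = E(x,y). Here T(x,y) = (x - 3, y - 3).
Substitute the transformed coordinates into each option and compare with the original:
(A) xy  ->  (x - 3)(y - 3) = xy - 3x - 3y + 9   [differs from xy: not invariant]
(B) x - y  ->  (x - 3) - (y - 3) = x - y   [equals x - y: invariant]
(C) x^2 + y  ->  (x - 3)^2 + (y - 3) = x^2 - 6x + y + 6   [differs from x^2 + y: not invariant]
(D) x^2 + y^2  ->  (x - 3)^2 + (y - 3)^2 = x^2 - 6x + y^2 - 6y + 18   [differs from x^2 + y^2: not invariant]

Only option (B), x - y, is unchanged by the transformation.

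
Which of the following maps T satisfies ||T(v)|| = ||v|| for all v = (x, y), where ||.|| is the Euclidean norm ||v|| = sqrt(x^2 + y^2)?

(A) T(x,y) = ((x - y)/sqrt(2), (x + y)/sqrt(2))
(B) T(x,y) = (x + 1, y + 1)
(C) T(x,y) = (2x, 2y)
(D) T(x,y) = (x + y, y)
A

A transformation preserves a norm if ||T(v)|| = ||v|| for every v; a single vector where the norm changes rules an option out.

(A) T(x,y) = ((x - y)/sqrt(2), (x + y)/sqrt(2)): preserves the norm -- it is an orthogonal map (a rotation/reflection), and (sqrt(2)(x - y)/2)^2 + (sqrt(2)(x + y)/2)^2 simplifies to x^2 + y^2.
(B) T(x,y) = (x + 1, y + 1): v = (1, 0) has norm sqrt((1)^2 + (0)^2) = 1, but T(v) = (2, 1) has norm sqrt(5) -- not preserved.
(C) T(x,y) = (2x, 2y): v = (1, 0) has norm sqrt((1)^2 + (0)^2) = 1, but T(v) = (2, 0) has norm 2 -- not preserved.
(D) T(x,y) = (x + y, y): v = (0, 1) has norm sqrt((0)^2 + (1)^2) = 1, but T(v) = (1, 1) has norm sqrt(2) -- not preserved.

Therefore the answer is (A).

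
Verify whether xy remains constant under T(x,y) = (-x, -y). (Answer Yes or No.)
Yes

Substitute T(x,y) = (-x, -y) into the expression and compare with the original.

Original: xy
After applying T: (-x)(-y) = xy

This is identical to the original xy, so the expression is invariant.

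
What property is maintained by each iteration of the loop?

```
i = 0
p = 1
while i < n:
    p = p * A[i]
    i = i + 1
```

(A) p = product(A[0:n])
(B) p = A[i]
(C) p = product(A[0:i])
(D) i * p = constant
C

A loop invariant must hold before the first iteration and be re-established by every execution of the body.

(C) p = product(A[0:i]): Initially i = 0 and p = 1 = product of the empty slice A[0:0]. If p = product(A[0:i]) holds at the top of an iteration, the body sets p to product(A[0:i]) * A[i] = product(A[0:i+1]) and then i to i+1, so the property is restored. At exit i = n, giving p = product(A[0:n]).

The other options fail:
(A) p = product(A[0:n]): false before the loop (p = 1, not the full product) -- it only becomes true at exit.
(B) p = A[i]: after the first iteration p = A[0] but i = 1; in general p is a product of several elements, not a single one.
(D) i * p = constant: initially i * p = 0, but after one iteration it is 1 * A[0], which is nonzero in general.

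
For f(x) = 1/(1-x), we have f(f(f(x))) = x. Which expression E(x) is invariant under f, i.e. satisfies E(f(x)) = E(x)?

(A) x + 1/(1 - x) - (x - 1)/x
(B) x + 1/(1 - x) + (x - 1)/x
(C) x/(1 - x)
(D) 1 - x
B

Replace x by f(x) = 1/(1 - x) in each option and simplify. As a quick numerical cross-check, also compare E(5) with E(f(5)) = E(-1/4).

(A) x + 1/(1 - x) - (x - 1)/x  ->  (1/(1 - x)) + 1/(1 - (1/(1 - x))) - ((1/(1 - x)) - 1)/(1/(1 - x)) = (x^2(1 - x) - x + (x - 1)^2)/(x(x - 1)); check: E(5) = 79/20 but E(-1/4) = -89/20.   [not invariant]
(B) x + 1/(1 - x) + (x - 1)/x  ->  (1/(1 - x)) + 1/(1 - (1/(1 - x))) + ((1/(1 - x)) - 1)/(1/(1 - x)), which simplifies back to x + 1/(1 - x) + (x - 1)/x; check: E(5) = 111/20, E(-1/4) = 111/20.   [invariant]
(C) x/(1 - x)  ->  (1/(1 - x))/(1 - (1/(1 - x))) = -1/x; check: E(5) = -5/4 but E(-1/4) = -1/5.   [not invariant]
(D) 1 - x  ->  1 - (1/(1 - x)) = x/(x - 1); check: E(5) = -4 but E(-1/4) = 5/4.   [not invariant]

Only (B) is unchanged. Indeed f(f(x)) = 1/(1 - 1/(1-x)) = (1-x)/(-x) = (x-1)/x, so E(x) = x + f(x) + f(f(x)) is the sum over the whole 3-cycle; applying f just permutes the three terms cyclically (x -> f(x) -> f(f(x)) -> x), leaving the sum unchanged.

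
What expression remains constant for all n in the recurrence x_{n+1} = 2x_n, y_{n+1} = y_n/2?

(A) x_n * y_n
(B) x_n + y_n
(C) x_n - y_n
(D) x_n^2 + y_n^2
A

For the recurrence x_{n+1} = 2x_n, y_{n+1} = y_n/2:

x_{n+1} * y_{n+1} = (2x_n) * (y_n/2) = x_n * y_n
The product is conserved.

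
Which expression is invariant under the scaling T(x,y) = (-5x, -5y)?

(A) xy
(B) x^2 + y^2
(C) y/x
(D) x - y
C

Under the uniform scaling T(x,y) = (-5x, -5y):
Substitute the transformed coordinates into each option and compare with the original:
(A) xy  ->  (-5x)(-5y) = 25xy   [differs from xy: not invariant]
(B) x^2 + y^2  ->  (-5x)^2 + (-5y)^2 = 25x^2 + 25y^2   [differs from x^2 + y^2: not invariant]
(C) y/x  ->  (-5y)/(-5x) = y/x   [equals y/x: invariant]
(D) x - y  ->  (-5x) - (-5y) = -5x + 5y   [differs from x - y: not invariant]

Only option (C), y/x, is unchanged by the transformation.
The common factor -5 cancels in a ratio of coordinates, while sums, products and sums of squares pick up factors of -5 or 25.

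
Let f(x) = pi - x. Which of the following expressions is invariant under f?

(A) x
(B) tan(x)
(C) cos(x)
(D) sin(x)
D

For f(x) = pi - x:
sin(pi - x) = sin(x), so sine is invariant under this transformation.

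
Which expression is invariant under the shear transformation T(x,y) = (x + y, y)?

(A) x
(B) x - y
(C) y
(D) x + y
C

Under the shear T(x,y) = (x + y, y):
Substitute the transformed coordinates into each option and compare with the original:
(A) x  ->  (x + y) = x + y   [differs from x: not invariant]
(B) x - y  ->  (x + y) - (y) = x   [differs from x - y: not invariant]
(C) y  ->  (y) = y   [equals y: invariant]
(D) x + y  ->  (x + y) + (y) = x + 2y   [differs from x + y: not invariant]

Only option (C), y, is unchanged by the transformation.
A horizontal shear moves points parallel to the x-axis, so the y-coordinate (and any function of y alone) is unchanged.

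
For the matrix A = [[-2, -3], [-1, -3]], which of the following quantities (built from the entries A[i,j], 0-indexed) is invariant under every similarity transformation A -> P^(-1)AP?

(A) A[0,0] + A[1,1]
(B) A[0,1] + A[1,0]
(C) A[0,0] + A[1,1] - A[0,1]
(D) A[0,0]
A

A[0,0] + A[1,1] is the trace of A. By the cyclic property of the trace, tr(P^(-1)AP) = tr(APP^(-1)) = tr(A), so it is the same for every matrix similar to A.

The other combinations are not similarity invariants. For example, take P = [[1, 1], [1, 2]] (det P = 1), so P^(-1) = [[2, -1], [-1, 1]] and
B = P^(-1)AP = [[-6, -9], [1, 1]].
Evaluating each option on A and on B:
(A) A[0,0] + A[1,1]: -5 for A, -5 for B -> unchanged
(B) A[0,1] + A[1,0]: -4 for A, -8 for B -> changes
(C) A[0,0] + A[1,1] - A[0,1]: -2 for A, 4 for B -> changes
(D) A[0,0]: -2 for A, -6 for B -> changes

Only (A) A[0,0] + A[1,1] = -5 survives (and it does so for every P, not just this one), so it is the invariant.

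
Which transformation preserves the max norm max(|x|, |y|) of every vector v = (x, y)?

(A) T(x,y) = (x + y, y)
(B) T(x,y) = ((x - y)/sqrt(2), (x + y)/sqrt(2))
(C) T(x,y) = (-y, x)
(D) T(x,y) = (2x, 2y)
C

A transformation preserves a norm if ||T(v)|| = ||v|| for every v; a single vector where the norm changes rules an option out.

(A) T(x,y) = (x + y, y): v = (1, 1) has norm max(|1|, |1|) = 1, but T(v) = (2, 1) has norm 2 -- not preserved.
(B) T(x,y) = ((x - y)/sqrt(2), (x + y)/sqrt(2)): v = (1, 0) has norm max(|1|, |0|) = 1, but T(v) = (sqrt(2)/2, sqrt(2)/2) has norm sqrt(2)/2 -- not preserved.
(C) T(x,y) = (-y, x): preserves the norm -- it only permutes the coordinates and/or flips signs, which leaves max(|x|, |y|) unchanged.
(D) T(x,y) = (2x, 2y): v = (1, 0) has norm max(|1|, |0|) = 1, but T(v) = (2, 0) has norm 2 -- not preserved.

Therefore the answer is (C).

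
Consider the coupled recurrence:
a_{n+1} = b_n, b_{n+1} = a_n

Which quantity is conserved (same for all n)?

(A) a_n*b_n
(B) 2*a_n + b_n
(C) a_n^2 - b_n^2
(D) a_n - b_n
A

Replace a_n by a_{n+1} = b_n and b_n by b_{n+1} = a_n in each option and simplify:
(A) a_n*b_n  ->  (b_n)*(a_n) = a_n*b_n   [conserved]
(B) 2*a_n + b_n  ->  2*(b_n) + (a_n) = a_n + 2*b_n   [not conserved]
(C) a_n^2 - b_n^2  ->  (b_n)^2 - (a_n)^2 = -a_n^2 + b_n^2   [not conserved]
(D) a_n - b_n  ->  (b_n) - (a_n) = -a_n + b_n   [not conserved]

Only (A) a_n*b_n returns to itself after one step, so it is the conserved quantity.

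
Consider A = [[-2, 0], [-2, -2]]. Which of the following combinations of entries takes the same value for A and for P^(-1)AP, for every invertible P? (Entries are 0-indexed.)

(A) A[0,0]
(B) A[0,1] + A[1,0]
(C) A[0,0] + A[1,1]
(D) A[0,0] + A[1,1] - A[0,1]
C

A[0,0] + A[1,1] is the trace of A. By the cyclic property of the trace, tr(P^(-1)AP) = tr(APP^(-1)) = tr(A), so it is the same for every matrix similar to A.

The other combinations are not similarity invariants. For example, take P = [[1, 2], [0, 1]] (det P = 1), so P^(-1) = [[1, -2], [0, 1]] and
B = P^(-1)AP = [[2, 8], [-2, -6]].
Evaluating each option on A and on B:
(A) A[0,0]: -2 for A, 2 for B -> changes
(B) A[0,1] + A[1,0]: -2 for A, 6 for B -> changes
(C) A[0,0] + A[1,1]: -4 for A, -4 for B -> unchanged
(D) A[0,0] + A[1,1] - A[0,1]: -4 for A, -12 for B -> changes

Only (C) A[0,0] + A[1,1] = -4 survives (and it does so for every P, not just this one), so it is the invariant.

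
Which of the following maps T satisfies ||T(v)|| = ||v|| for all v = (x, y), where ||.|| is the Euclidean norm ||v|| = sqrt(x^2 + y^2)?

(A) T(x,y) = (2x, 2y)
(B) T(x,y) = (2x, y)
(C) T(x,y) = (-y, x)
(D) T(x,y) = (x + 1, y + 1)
C

A transformation preserves a norm if ||T(v)|| = ||v|| for every v; a single vector where the norm changes rules an option out.

(A) T(x,y) = (2x, 2y): v = (1, 0) has norm sqrt((1)^2 + (0)^2) = 1, but T(v) = (2, 0) has norm 2 -- not preserved.
(B) T(x,y) = (2x, y): v = (1, 0) has norm sqrt((1)^2 + (0)^2) = 1, but T(v) = (2, 0) has norm 2 -- not preserved.
(C) T(x,y) = (-y, x): preserves the norm -- it is an orthogonal map (a rotation/reflection), and (-y)^2 + (x)^2 simplifies to x^2 + y^2.
(D) T(x,y) = (x + 1, y + 1): v = (1, 0) has norm sqrt((1)^2 + (0)^2) = 1, but T(v) = (2, 1) has norm sqrt(5) -- not preserved.

Therefore the answer is (C).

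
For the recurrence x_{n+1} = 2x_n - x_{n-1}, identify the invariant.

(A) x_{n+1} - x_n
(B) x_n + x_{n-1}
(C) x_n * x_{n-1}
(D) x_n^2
A

For the recurrence x_{n+1} = 2x_n - x_{n-1}:

If x_{n+1} = 2x_n - x_{n-1}, then:
x_{n+1} - x_n = x_n - x_{n-1}
The first difference is constant throughout the sequence.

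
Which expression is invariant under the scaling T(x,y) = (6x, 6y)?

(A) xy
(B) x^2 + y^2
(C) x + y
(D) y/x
D

Under the uniform scaling T(x,y) = (6x, 6y):
Substitute the transformed coordinates into each option and compare with the original:
(A) xy  ->  (6x)(6y) = 36xy   [differs from xy: not invariant]
(B) x^2 + y^2  ->  (6x)^2 + (6y)^2 = 36x^2 + 36y^2   [differs from x^2 + y^2: not invariant]
(C) x + y  ->  (6x) + (6y) = 6x + 6y   [differs from x + y: not invariant]
(D) y/x  ->  (6y)/(6x) = y/x   [equals y/x: invariant]

Only option (D), y/x, is unchanged by the transformation.
The common factor 6 cancels in a ratio of coordinates, while sums, products and sums of squares pick up factors of 6 or 36.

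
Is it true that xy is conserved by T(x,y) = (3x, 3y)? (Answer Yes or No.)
No

Substitute T(x,y) = (3x, 3y) into the expression and compare with the original.

Original: xy
After applying T: (3x)(3y) = 9xy

This differs from the original xy (difference: 8xy), so the expression is NOT invariant.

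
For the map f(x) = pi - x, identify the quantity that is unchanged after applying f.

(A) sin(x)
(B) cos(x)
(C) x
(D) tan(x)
A

For f(x) = pi - x:
sin(pi - x) = sin(x), so sine is invariant under this transformation.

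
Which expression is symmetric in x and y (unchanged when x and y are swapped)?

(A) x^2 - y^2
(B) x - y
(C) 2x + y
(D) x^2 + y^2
D

A symmetric expression is unchanged when the variables are permuted; here the transformation to test is the swap (x, y) -> (y, x).
Substitute the transformed coordinates into each option and compare with the original:
(A) x^2 - y^2  ->  (y)^2 - (x)^2 = -x^2 + y^2   [differs from x^2 - y^2: not invariant]
(B) x - y  ->  (y) - (x) = -x + y   [differs from x - y: not invariant]
(C) 2x + y  ->  2(y) + (x) = x + 2y   [differs from 2x + y: not invariant]
(D) x^2 + y^2  ->  (y)^2 + (x)^2 = x^2 + y^2   [equals x^2 + y^2: invariant]

Only option (D), x^2 + y^2, is unchanged by the transformation.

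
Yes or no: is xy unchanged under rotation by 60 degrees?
No

Applying rotation by 60 degrees: x' = x*cos(60 degrees) - y*sin(60 degrees) = x/2 - sqrt(3)y/2, y' = x*sin(60 degrees) + y*cos(60 degrees) = sqrt(3)x/2 + y/2

Substituting into xy:
(x/2 - sqrt(3)y/2)(sqrt(3)x/2 + y/2)
= sqrt(3)x^2/4 - xy/2 - sqrt(3)y^2/4

This differs from the original expression xy, so it is NOT invariant.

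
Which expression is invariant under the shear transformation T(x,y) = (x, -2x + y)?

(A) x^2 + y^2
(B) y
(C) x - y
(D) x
D

Under the shear T(x,y) = (x, -2x + y):
Substitute the transformed coordinates into each option and compare with the original:
(A) x^2 + y^2  ->  (x)^2 + (-2x + y)^2 = 5x^2 - 4xy + y^2   [differs from x^2 + y^2: not invariant]
(B) y  ->  (-2x + y) = -2x + y   [differs from y: not invariant]
(C) x - y  ->  (x) - (-2x + y) = 3x - y   [differs from x - y: not invariant]
(D) x  ->  (x) = x   [equals x: invariant]

Only option (D), x, is unchanged by the transformation.
A vertical shear moves points parallel to the y-axis, so the x-coordinate (and any function of x alone) is unchanged.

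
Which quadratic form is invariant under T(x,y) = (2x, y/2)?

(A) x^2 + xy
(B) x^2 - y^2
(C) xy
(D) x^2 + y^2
C

T multiplies x by 2 and divides y by 2.
Substitute the transformed coordinates into each option and compare with the original:
(A) x^2 + xy  ->  (2x)^2 + (2x)(y/2) = 4x^2 + xy   [differs from x^2 + xy: not invariant]
(B) x^2 - y^2  ->  (2x)^2 - (y/2)^2 = 4x^2 - y^2/4   [differs from x^2 - y^2: not invariant]
(C) xy  ->  (2x)(y/2) = xy   [equals xy: invariant]
(D) x^2 + y^2  ->  (2x)^2 + (y/2)^2 = 4x^2 + y^2/4   [differs from x^2 + y^2: not invariant]

Only option (C), xy, is unchanged by the transformation.
The factors 2 and 1/2 cancel only in the pure product xy.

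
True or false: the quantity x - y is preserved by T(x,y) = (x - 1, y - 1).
True

Substitute T(x,y) = (x - 1, y - 1) into the expression and compare with the original.

Original: x - y
After applying T: (x - 1) - (y - 1) = x - y

This is identical to the original x - y, so the expression is invariant.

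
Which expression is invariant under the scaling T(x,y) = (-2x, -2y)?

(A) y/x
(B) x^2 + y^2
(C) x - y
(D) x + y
A

Under the uniform scaling T(x,y) = (-2x, -2y):
Substitute the transformed coordinates into each option and compare with the original:
(A) y/x  ->  (-2y)/(-2x) = y/x   [equals y/x: invariant]
(B) x^2 + y^2  ->  (-2x)^2 + (-2y)^2 = 4x^2 + 4y^2   [differs from x^2 + y^2: not invariant]
(C) x - y  ->  (-2x) - (-2y) = -2x + 2y   [differs from x - y: not invariant]
(D) x + y  ->  (-2x) + (-2y) = -2x - 2y   [differs from x + y: not invariant]

Only option (A), y/x, is unchanged by the transformation.
The common factor -2 cancels in a ratio of coordinates, while sums, products and sums of squares pick up factors of -2 or 4.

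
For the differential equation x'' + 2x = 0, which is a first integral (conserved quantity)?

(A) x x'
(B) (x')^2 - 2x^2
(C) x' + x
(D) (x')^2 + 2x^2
D

A first integral I satisfies dI/dt = 0 along every solution. Differentiate each option and use the equation of motion:
(A) d/dt[x x'] = (x')^2 + x x'' = (x')^2 - 2x^2, not identically 0
(B) d/dt[(x')^2 - 2x^2] = 2x'x'' - 4x x' = -8x x', not identically 0
(C) d/dt[x' + x] = x'' + x' = -2x + x', not identically 0
(D) d/dt[(x')^2 + 2x^2] = 2x'x'' + 4x x' = 2x'(-2x) + 4x x' = 0

Only (D) has zero time-derivative. So the energy-like quantity (x')^2 + 2x^2 is the first integral.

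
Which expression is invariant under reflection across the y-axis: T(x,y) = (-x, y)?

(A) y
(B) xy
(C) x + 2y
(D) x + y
A

The map is reflection across the y-axis: T(x,y) = (-x, y).
Substitute the transformed coordinates into each option and compare with the original:
(A) y  ->  (y) = y   [equals y: invariant]
(B) xy  ->  (-x)(y) = -xy   [differs from xy: not invariant]
(C) x + 2y  ->  (-x) + 2(y) = -x + 2y   [differs from x + 2y: not invariant]
(D) x + y  ->  (-x) + (y) = -x + y   [differs from x + y: not invariant]

Only option (A), y, is unchanged by the transformation.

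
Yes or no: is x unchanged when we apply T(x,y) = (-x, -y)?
No

Substitute T(x,y) = (-x, -y) into the expression and compare with the original.

Original: x
After applying T: (-x) = -x

This differs from the original x (difference: -2x), so the expression is NOT invariant.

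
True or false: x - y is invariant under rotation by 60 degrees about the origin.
False

Applying rotation by 60 degrees: x' = x*cos(60 degrees) - y*sin(60 degrees) = x/2 - sqrt(3)y/2, y' = x*sin(60 degrees) + y*cos(60 degrees) = sqrt(3)x/2 + y/2

Substituting into x - y:
(x/2 - sqrt(3)y/2) - (sqrt(3)x/2 + y/2)
= -sqrt(3)x/2 + x/2 - sqrt(3)y/2 - y/2

This differs from the original expression x - y, so it is NOT invariant.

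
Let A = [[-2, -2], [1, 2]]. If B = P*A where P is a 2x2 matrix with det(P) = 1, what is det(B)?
-2

By the multiplicative property of determinants, det(B) = det(P*A) = det(P) * det(A) = det(A),
so the determinant is invariant under multiplication by any determinant-1 matrix; we just need det(A).

det(A) = (-2)(2) - (-2)(1) = -4 - (-2) = -2

Therefore det(B) = 1 * (-2) = -2.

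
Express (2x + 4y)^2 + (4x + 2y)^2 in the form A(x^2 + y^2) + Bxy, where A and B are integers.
20(x^2 + y^2) + 32xy

Expanding: (2x + 4y)^2 = 4x^2 + 16xy + 16y^2
(4x + 2y)^2 = 16x^2 + 16xy + 4y^2
Sum = (4+16)(x^2+y^2) + 32xy = 20(x^2 + y^2) + 32xy
This is symmetric in x and y.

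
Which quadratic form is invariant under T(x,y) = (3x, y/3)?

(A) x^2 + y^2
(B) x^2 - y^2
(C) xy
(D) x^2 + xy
C

T multiplies x by 3 and divides y by 3.
Substitute the transformed coordinates into each option and compare with the original:
(A) x^2 + y^2  ->  (3x)^2 + (y/3)^2 = 9x^2 + y^2/9   [differs from x^2 + y^2: not invariant]
(B) x^2 - y^2  ->  (3x)^2 - (y/3)^2 = 9x^2 - y^2/9   [differs from x^2 - y^2: not invariant]
(C) xy  ->  (3x)(y/3) = xy   [equals xy: invariant]
(D) x^2 + xy  ->  (3x)^2 + (3x)(y/3) = 9x^2 + xy   [differs from x^2 + xy: not invariant]

Only option (C), xy, is unchanged by the transformation.
The factors 3 and 1/3 cancel only in the pure product xy.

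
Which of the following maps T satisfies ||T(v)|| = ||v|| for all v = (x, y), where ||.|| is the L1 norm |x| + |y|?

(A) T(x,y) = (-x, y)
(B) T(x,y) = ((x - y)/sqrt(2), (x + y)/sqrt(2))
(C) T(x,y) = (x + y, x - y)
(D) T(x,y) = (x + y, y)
A

A transformation preserves a norm if ||T(v)|| = ||v|| for every v; a single vector where the norm changes rules an option out.

(A) T(x,y) = (-x, y): preserves the norm -- it only permutes the coordinates and/or flips signs, which leaves |x| + |y| unchanged.
(B) T(x,y) = ((x - y)/sqrt(2), (x + y)/sqrt(2)): v = (1, 0) has norm |1| + |0| = 1, but T(v) = (sqrt(2)/2, sqrt(2)/2) has norm sqrt(2) -- not preserved.
(C) T(x,y) = (x + y, x - y): v = (1, 0) has norm |1| + |0| = 1, but T(v) = (1, 1) has norm 2 -- not preserved.
(D) T(x,y) = (x + y, y): v = (0, 1) has norm |0| + |1| = 1, but T(v) = (1, 1) has norm 2 -- not preserved.

Therefore the answer is (A).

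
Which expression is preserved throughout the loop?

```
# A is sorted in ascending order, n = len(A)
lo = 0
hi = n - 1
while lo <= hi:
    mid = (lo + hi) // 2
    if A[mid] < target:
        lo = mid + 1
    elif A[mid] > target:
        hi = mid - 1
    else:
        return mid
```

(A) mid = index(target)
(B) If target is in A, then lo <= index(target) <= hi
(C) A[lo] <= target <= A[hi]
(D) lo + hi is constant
B

A loop invariant must hold before the first iteration and be re-established by every execution of the body.

(B) If target is in A, then lo <= index(target) <= hi: Before the loop [lo, hi] = [0, n-1] covers every index. When A[mid] < target, sortedness puts target strictly to the right of mid, so setting lo = mid + 1 keeps index(target) in [lo, hi]; symmetrically for hi = mid - 1. Hence 'if target is in A then lo <= index(target) <= hi' holds after every iteration, and when lo > hi it proves target is absent.

The other options fail:
(A) mid = index(target): mid is just the current probe; it equals index(target) only on the iteration that returns.
(C) A[lo] <= target <= A[hi]: fails when target is not in A (e.g. target < A[0] already violates it before the loop), so it is not maintained in general.
(D) lo + hi is constant: each iteration moves exactly one of lo, hi, so lo + hi changes (e.g. 0 + (n-1) becomes (mid+1) + (n-1)).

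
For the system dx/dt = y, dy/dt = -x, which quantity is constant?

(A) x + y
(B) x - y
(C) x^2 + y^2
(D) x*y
C

A first integral I satisfies dI/dt = 0 along every solution. Differentiate each option and use the equation of motion:
(A) d/dt[x + y] = y + (-x) = y - x, not identically 0
(B) d/dt[x - y] = y - (-x) = x + y, not identically 0
(C) d/dt[x^2 + y^2] = 2x*dx/dt + 2y*dy/dt = 2x*y + 2y*(-x) = 0
(D) d/dt[x*y] = (dx/dt)y + x(dy/dt) = y^2 - x^2, not identically 0

Only (C) has zero time-derivative. So x^2 + y^2 (the squared radius; trajectories are circles) is the conserved quantity.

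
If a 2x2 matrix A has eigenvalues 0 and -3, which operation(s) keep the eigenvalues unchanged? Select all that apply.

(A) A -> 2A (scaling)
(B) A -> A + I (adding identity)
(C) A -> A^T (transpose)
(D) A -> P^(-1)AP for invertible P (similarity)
C and D

Eigenvalues are preserved by:
1. Similarity transformations: A -> P^(-1)AP (same characteristic polynomial)
2. Transpose: A^T has the same eigenvalues as A

Eigenvalues are NOT preserved by:
- Adding identity: eigenvalues become 0+1, -3+1
- Scaling: eigenvalues become 0, -6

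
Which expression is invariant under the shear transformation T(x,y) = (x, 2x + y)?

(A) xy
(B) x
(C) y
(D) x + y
B

Under the shear T(x,y) = (x, 2x + y):
Substitute the transformed coordinates into each option and compare with the original:
(A) xy  ->  (x)(2x + y) = 2x^2 + xy   [differs from xy: not invariant]
(B) x  ->  (x) = x   [equals x: invariant]
(C) y  ->  (2x + y) = 2x + y   [differs from y: not invariant]
(D) x + y  ->  (x) + (2x + y) = 3x + y   [differs from x + y: not invariant]

Only option (B), x, is unchanged by the transformation.
A vertical shear moves points parallel to the y-axis, so the x-coordinate (and any function of x alone) is unchanged.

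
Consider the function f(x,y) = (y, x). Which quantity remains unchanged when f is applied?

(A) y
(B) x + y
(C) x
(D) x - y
B

For f(x,y) = (y, x):
After applying f: x' = y, y' = x. So x' + y' = y + x = x + y.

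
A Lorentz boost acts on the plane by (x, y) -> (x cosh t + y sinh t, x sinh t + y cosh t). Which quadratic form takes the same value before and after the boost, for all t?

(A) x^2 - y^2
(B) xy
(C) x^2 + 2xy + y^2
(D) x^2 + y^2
A

Write x' = x cosh t + y sinh t, y' = x sinh t + y cosh t and substitute into each option:
(A) x^2 - y^2: (x cosh t + y sinh t)^2 - (x sinh t + y cosh t)^2 = x^2(cosh^2 t - sinh^2 t) + 2xy(cosh t sinh t - sinh t cosh t) + y^2(sinh^2 t - cosh^2 t) = x^2 - y^2   [invariant, using cosh^2 t - sinh^2 t = 1]
(B) xy: (x cosh t + y sinh t)(x sinh t + y cosh t) = xy(cosh^2 t + sinh^2 t) + (x^2 + y^2) sinh t cosh t = xy cosh 2t + (x^2 + y^2)(sinh 2t)/2   [not invariant for t != 0]
(C) x^2 + 2xy + y^2: (x' + y')^2 with x' + y' = (x + y)(cosh t + sinh t) = (x + y)e^t, so it becomes (x + y)^2 e^(2t)   [not invariant for t != 0]
(D) x^2 + y^2: (x cosh t + y sinh t)^2 + (x sinh t + y cosh t)^2 = (x^2 + y^2)(cosh^2 t + sinh^2 t) + 4xy sinh t cosh t = (x^2 + y^2) cosh 2t + 2xy sinh 2t   [not invariant for t != 0]

Only (A) x^2 - y^2 is unchanged; it is the Minkowski form preserved by Lorentz boosts, just as x^2 + y^2 is preserved by ordinary rotations.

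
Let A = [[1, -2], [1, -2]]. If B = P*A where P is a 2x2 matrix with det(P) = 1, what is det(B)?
0

By the multiplicative property of determinants, det(B) = det(P*A) = det(P) * det(A) = det(A),
so the determinant is invariant under multiplication by any determinant-1 matrix; we just need det(A).

det(A) = (1)(-2) - (-2)(1) = -2 - (-2) = 0

Therefore det(B) = 1 * 0 = 0.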